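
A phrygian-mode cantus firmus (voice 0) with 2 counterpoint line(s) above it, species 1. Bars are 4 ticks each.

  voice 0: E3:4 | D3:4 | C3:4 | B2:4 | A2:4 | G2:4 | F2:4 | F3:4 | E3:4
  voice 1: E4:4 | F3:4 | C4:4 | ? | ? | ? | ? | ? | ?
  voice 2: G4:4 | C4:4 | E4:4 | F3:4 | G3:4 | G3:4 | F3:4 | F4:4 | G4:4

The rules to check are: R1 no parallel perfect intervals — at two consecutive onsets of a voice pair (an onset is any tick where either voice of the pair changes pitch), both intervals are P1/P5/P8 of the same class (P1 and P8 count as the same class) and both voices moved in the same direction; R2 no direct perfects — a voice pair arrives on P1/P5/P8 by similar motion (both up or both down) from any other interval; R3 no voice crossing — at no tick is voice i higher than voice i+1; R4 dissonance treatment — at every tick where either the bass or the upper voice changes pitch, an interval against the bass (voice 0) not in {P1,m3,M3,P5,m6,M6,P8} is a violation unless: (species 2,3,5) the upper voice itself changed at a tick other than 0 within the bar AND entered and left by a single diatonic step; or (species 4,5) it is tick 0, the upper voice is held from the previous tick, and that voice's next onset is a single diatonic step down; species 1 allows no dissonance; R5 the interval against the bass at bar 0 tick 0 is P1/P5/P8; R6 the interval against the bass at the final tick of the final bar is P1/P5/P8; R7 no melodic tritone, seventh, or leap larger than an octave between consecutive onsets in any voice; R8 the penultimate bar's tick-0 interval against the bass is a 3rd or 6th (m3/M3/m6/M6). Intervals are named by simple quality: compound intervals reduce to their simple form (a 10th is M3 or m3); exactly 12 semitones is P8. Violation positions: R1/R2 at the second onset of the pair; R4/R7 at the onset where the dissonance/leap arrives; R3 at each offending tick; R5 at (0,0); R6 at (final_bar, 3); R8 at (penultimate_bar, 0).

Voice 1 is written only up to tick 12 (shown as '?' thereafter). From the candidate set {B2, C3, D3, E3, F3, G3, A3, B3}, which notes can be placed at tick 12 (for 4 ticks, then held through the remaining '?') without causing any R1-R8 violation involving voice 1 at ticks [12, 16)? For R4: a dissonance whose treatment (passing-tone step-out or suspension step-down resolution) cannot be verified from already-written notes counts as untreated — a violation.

{}

B2: violates R1,R7
C3: violates R4
D3: violates R7
E3: violates R4
F3: violates R2,R4
G3: violates R3
A3: violates R3,R4
B3: violates R1,R3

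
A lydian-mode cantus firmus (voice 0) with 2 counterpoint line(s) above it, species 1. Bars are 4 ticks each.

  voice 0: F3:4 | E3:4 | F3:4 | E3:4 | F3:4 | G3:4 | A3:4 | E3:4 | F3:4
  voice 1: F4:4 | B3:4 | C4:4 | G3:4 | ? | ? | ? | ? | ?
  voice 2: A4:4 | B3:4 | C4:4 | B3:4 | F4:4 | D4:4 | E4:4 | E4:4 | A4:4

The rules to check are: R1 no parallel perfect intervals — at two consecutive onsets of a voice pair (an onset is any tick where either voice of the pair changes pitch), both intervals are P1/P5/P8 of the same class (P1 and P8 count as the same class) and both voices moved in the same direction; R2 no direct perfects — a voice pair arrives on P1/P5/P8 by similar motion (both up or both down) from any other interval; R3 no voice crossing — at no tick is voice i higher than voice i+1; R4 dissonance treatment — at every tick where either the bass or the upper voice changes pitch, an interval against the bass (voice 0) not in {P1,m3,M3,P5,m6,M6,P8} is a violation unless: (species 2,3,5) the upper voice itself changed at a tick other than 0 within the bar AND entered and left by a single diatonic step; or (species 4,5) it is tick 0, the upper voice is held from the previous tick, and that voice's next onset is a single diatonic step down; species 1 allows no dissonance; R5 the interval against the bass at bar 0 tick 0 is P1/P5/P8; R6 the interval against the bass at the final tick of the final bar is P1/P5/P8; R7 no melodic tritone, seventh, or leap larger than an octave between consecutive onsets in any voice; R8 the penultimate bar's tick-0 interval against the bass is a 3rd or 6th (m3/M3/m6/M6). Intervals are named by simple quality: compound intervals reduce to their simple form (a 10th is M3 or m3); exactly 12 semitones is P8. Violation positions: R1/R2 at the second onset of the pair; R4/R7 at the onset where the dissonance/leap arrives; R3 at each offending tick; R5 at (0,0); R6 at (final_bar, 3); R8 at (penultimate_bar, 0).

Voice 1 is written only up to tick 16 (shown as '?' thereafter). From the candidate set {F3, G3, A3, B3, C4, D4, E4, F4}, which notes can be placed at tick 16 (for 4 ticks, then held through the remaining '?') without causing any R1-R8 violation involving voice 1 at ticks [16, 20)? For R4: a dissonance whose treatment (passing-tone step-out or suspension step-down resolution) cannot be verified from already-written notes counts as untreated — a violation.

F3: legal
G3: violates R4
A3: legal
B3: violates R4
C4: violates R2
D4: legal
E4: violates R4
F4: violates R2,R7

{A3, D4, F3}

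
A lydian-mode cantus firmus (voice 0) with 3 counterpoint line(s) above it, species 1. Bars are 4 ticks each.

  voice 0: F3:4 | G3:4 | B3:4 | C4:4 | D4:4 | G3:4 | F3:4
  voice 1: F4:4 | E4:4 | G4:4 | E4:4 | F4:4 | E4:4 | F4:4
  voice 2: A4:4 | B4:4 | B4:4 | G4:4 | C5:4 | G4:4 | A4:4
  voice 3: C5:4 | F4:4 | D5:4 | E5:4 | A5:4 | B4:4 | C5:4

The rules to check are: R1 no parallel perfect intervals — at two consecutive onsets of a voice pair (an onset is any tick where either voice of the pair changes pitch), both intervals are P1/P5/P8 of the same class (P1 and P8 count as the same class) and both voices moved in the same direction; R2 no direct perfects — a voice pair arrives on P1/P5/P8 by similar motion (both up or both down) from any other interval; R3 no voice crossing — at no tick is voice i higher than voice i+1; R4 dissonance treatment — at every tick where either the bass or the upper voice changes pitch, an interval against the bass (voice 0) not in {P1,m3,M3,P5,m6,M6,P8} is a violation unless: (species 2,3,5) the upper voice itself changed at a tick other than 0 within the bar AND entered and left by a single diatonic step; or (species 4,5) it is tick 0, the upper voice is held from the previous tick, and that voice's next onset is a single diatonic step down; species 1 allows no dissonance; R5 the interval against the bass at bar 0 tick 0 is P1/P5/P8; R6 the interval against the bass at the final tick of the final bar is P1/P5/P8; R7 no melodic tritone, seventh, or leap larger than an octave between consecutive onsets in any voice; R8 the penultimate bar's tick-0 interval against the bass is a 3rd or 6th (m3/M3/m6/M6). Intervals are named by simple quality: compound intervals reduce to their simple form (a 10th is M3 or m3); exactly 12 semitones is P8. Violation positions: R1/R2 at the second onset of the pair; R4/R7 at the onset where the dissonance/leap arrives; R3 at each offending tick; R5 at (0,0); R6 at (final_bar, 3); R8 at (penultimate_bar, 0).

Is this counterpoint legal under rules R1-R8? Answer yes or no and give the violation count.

No (16 violations)

bar 0: v0=F3 v1=F4 v2=A4 v3=C5 (P5)
bar 1: v0=G3 v1=E4 v2=B4 v3=F4 (m7)
bar 2: v0=B3 v1=G4 v2=B4 v3=D5 (m3)
bar 3: v0=C4 v1=E4 v2=G4 v3=E5 (M3)
bar 4: v0=D4 v1=F4 v2=C5 v3=A5 (P5)
bar 5: v0=G3 v1=E4 v2=G4 v3=B4 (M3)
bar 6: v0=F3 v1=F4 v2=A4 v3=C5 (P5)
  R5 @ bar0.0: opens on M3
  R3 @ bar1.0: B4 above F4
  R4 @ bar1.0: G3/F4 m7 untreated
  R3 @ bar1.1: B4 above F4
  R3 @ bar1.2: B4 above F4
  R3 @ bar1.3: B4 above F4
  R2 @ bar2.0: E4/F4 m2 -> G4/D5 P5 similar
  R2 @ bar4.0: C4/E5 M3 -> D4/A5 P5 similar
  R2 @ bar4.0: E4/G4 m3 -> F4/C5 P5 similar
  R4 @ bar4.0: D4/C5 m7 untreated
  R2 @ bar5.0: D4/C5 m7 -> G3/G4 P8 similar
  R2 @ bar5.0: F4/A5 M3 -> E4/B4 P5 similar
  R7 @ bar5.0: A5->B4 leap 10st
  R8 @ bar5.0: penult P8 not 3rd/6th
  R1 @ bar6.0: E4/B4 P5 -> F4/C5 P5 similar
  R6 @ bar6.3: closes on M3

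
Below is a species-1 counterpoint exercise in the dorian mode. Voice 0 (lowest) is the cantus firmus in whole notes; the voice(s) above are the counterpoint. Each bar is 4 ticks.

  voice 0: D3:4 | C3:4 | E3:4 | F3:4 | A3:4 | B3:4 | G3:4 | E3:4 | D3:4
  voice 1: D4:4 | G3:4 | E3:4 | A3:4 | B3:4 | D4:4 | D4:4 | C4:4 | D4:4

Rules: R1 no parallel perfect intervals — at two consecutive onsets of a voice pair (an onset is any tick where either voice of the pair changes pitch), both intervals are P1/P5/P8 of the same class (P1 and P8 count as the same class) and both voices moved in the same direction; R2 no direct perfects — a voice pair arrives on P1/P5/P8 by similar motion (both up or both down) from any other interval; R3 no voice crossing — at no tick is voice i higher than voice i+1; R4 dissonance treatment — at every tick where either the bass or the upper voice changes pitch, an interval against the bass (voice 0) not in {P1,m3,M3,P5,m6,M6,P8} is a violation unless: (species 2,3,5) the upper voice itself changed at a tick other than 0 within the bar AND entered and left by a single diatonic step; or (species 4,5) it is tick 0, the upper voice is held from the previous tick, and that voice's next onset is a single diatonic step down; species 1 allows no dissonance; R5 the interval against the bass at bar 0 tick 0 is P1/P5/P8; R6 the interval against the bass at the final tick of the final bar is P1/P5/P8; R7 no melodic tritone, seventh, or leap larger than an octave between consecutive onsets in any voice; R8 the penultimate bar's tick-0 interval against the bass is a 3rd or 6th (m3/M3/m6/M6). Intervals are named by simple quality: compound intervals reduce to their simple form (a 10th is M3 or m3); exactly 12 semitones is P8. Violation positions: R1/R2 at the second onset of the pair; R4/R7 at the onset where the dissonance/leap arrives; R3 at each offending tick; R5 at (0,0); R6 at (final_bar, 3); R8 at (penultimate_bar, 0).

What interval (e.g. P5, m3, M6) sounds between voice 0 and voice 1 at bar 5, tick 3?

m3

voice 0=B3 voice 1=D4 -> m3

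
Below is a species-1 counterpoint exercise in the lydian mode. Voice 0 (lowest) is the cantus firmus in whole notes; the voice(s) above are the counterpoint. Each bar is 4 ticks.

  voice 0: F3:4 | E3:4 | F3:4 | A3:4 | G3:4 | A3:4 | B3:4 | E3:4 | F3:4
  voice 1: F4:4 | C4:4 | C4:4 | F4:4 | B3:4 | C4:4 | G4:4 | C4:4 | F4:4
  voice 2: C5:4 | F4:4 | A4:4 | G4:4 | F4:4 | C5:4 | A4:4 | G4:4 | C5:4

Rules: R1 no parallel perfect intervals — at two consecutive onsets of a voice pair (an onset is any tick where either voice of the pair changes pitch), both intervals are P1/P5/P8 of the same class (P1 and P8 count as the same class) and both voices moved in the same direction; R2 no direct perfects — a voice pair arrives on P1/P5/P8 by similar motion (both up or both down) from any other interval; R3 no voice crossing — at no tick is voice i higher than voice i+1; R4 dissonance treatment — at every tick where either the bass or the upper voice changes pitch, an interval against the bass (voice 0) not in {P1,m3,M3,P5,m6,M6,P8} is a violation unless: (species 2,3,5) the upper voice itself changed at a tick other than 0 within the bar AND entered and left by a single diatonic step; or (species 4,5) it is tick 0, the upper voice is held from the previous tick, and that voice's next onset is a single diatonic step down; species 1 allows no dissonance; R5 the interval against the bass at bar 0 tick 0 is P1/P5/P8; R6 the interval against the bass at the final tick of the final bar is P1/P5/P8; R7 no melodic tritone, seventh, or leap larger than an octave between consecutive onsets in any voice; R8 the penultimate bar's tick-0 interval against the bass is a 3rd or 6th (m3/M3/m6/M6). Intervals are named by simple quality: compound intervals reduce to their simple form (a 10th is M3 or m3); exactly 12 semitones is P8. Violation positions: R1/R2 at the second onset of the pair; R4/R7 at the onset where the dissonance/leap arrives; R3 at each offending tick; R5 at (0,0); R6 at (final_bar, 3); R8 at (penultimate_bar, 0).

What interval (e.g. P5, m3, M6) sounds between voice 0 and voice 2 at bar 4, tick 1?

m7

voice 0=G3 voice 2=F4 -> m7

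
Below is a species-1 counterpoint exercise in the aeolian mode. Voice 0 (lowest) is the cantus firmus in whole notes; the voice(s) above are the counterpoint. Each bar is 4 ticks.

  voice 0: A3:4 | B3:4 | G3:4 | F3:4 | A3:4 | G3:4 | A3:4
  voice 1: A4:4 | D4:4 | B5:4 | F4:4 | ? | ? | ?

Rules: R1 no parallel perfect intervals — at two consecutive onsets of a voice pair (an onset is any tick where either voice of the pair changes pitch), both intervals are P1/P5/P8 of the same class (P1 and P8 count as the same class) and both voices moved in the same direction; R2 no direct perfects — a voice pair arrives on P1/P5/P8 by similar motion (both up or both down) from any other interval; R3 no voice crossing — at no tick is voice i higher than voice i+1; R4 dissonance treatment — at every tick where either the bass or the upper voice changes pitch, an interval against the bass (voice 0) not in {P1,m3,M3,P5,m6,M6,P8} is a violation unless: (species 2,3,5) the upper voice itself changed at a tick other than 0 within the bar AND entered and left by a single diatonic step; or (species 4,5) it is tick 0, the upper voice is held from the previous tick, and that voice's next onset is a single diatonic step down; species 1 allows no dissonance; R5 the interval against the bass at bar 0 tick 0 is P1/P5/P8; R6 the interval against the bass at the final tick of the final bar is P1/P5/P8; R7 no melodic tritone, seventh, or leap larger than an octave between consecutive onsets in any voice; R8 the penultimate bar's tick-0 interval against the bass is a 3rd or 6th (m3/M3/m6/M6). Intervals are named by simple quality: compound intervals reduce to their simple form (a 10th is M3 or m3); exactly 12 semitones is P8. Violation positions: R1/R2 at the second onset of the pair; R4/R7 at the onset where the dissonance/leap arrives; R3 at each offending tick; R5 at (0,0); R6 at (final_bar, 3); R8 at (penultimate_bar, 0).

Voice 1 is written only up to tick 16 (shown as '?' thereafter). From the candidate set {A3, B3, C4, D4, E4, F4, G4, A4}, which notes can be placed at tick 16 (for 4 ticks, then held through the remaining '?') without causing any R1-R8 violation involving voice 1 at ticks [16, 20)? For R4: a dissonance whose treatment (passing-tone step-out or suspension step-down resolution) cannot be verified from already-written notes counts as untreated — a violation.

{A3, C4, E4, F4}

A3: legal
B3: violates R4,R7
C4: legal
D4: violates R4
E4: legal
F4: legal
G4: violates R4
A4: violates R1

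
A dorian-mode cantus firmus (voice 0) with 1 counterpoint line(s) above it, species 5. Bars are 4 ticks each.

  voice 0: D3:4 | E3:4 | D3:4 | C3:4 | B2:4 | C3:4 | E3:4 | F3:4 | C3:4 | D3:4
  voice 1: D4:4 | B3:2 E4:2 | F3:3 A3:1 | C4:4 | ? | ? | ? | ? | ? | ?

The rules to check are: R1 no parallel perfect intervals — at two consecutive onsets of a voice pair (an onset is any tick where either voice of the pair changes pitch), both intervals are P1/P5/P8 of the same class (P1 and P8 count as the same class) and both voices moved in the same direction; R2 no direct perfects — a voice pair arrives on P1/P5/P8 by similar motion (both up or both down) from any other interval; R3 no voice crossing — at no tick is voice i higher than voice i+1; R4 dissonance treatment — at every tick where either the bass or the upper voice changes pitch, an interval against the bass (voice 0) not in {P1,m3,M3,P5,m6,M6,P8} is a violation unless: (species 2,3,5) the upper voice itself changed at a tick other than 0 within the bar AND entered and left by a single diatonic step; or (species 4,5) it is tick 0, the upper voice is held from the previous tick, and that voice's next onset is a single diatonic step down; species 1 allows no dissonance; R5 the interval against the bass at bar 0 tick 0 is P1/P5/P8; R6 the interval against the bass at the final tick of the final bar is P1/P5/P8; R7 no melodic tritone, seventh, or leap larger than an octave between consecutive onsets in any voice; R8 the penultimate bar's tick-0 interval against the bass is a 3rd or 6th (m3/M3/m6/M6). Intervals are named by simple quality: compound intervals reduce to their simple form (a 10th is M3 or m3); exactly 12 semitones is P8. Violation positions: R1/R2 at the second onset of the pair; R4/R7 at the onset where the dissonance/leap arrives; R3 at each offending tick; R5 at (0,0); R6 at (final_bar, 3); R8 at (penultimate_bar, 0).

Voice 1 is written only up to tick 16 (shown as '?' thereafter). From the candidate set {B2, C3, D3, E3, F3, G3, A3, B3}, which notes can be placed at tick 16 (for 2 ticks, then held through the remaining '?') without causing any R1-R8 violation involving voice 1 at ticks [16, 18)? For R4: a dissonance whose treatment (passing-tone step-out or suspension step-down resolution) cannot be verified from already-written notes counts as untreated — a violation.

B2: violates R1,R7
C3: violates R4
D3: violates R7
E3: violates R4
F3: violates R4
G3: legal
A3: violates R4
B3: violates R1

{G3}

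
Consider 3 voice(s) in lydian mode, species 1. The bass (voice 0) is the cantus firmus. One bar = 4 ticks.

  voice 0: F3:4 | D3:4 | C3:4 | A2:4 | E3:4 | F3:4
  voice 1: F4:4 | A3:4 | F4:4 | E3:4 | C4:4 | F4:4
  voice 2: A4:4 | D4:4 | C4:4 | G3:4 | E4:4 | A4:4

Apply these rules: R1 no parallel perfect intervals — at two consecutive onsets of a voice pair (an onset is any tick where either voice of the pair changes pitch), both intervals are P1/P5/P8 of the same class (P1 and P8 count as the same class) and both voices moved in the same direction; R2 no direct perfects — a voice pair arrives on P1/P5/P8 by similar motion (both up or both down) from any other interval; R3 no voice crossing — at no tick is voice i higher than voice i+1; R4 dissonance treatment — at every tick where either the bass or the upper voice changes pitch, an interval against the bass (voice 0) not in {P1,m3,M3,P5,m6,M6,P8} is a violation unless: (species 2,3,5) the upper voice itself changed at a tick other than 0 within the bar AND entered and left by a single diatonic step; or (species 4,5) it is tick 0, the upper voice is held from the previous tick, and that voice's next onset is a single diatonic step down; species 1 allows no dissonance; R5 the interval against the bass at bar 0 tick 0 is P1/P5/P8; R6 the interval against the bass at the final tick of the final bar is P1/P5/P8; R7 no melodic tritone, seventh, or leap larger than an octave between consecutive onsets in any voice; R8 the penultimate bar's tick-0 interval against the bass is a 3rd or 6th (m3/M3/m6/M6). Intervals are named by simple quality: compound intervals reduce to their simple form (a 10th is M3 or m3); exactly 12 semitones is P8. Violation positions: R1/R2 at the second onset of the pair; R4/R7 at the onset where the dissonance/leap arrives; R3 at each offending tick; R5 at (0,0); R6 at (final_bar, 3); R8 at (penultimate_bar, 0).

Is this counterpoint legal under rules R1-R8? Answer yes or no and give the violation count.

bar 0: v0=F3 v1=F4 v2=A4 (M3)
bar 1: v0=D3 v1=A3 v2=D4 (P8)
bar 2: v0=C3 v1=F4 v2=C4 (P8)
bar 3: v0=A2 v1=E3 v2=G3 (m7)
bar 4: v0=E3 v1=C4 v2=E4 (P8)
bar 5: v0=F3 v1=F4 v2=A4 (M3)
  R5 @ bar0.0: opens on M3
  R2 @ bar1.0: F3/F4 P8 -> D3/A3 P5 similar
  R2 @ bar1.0: F3/A4 M3 -> D3/D4 P8 similar
  R1 @ bar2.0: D3/D4 P8 -> C3/C4 P8 similar
  R3 @ bar2.0: F4 above C4
  R4 @ bar2.0: C3/F4 P4 untreated
  R3 @ bar2.1: F4 above C4
  R3 @ bar2.2: F4 above C4
  R3 @ bar2.3: F4 above C4
  R2 @ bar3.0: C3/F4 P4 -> A2/E3 P5 similar
  R4 @ bar3.0: A2/G3 m7 untreated
  R7 @ bar3.0: F4->E3 leap 13st
  R2 @ bar4.0: A2/G3 m7 -> E3/E4 P8 similar
  R8 @ bar4.0: penult P8 not 3rd/6th
  R2 @ bar5.0: E3/C4 m6 -> F3/F4 P8 similar
  R6 @ bar5.3: closes on M3

No (16 violations)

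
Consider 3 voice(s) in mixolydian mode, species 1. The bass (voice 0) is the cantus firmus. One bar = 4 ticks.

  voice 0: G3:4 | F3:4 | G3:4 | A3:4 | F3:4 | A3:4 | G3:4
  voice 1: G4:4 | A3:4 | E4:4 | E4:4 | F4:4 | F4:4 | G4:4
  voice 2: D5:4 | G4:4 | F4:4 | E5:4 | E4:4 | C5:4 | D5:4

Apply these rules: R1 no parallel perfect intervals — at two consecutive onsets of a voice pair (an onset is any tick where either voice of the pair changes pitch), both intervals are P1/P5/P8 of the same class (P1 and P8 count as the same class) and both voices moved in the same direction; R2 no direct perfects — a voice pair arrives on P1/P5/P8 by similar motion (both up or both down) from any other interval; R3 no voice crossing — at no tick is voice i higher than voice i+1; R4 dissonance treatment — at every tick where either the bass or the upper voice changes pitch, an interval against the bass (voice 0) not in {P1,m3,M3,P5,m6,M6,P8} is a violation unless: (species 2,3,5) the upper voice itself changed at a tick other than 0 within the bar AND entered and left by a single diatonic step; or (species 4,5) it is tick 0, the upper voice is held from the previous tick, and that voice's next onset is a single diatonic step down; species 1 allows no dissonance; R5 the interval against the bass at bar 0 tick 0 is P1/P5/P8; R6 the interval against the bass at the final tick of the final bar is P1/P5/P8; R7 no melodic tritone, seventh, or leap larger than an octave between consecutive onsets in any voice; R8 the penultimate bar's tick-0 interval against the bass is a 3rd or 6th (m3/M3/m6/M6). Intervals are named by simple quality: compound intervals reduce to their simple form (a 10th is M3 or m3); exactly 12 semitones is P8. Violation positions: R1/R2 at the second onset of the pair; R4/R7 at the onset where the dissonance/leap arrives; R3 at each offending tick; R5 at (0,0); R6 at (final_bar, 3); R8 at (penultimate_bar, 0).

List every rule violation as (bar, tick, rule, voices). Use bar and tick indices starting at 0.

bar 0: v0=G3 v1=G4 v2=D5 downbeat P5
bar 1: v0=F3 v1=A3 v2=G4 downbeat M2
bar 2: v0=G3 v1=E4 v2=F4 downbeat m7
bar 3: v0=A3 v1=E4 v2=E5 downbeat P5
bar 4: v0=F3 v1=F4 v2=E4 downbeat M7
bar 5: v0=A3 v1=F4 v2=C5 downbeat m3
bar 6: v0=G3 v1=G4 v2=D5 downbeat P5
  -> R4 @ bar 1 tick 0 v(0, 2): F3/G4 M2 untreated
  -> R7 @ bar 1 tick 0 v(1,): G4->A3 leap 10st
  -> R4 @ bar 2 tick 0 v(0, 2): G3/F4 m7 untreated
  -> R2 @ bar 3 tick 0 v(0, 2): G3/F4 m7 -> A3/E5 P5 similar
  -> R7 @ bar 3 tick 0 v(2,): F4->E5 leap 11st
  -> R3 @ bar 4 tick 0 v(1, 2): F4 above E4
  -> R4 @ bar 4 tick 0 v(0, 2): F3/E4 M7 untreated
  -> R3 @ bar 4 tick 1 v(1, 2): F4 above E4
  -> R3 @ bar 4 tick 2 v(1, 2): F4 above E4
  -> R3 @ bar 4 tick 3 v(1, 2): F4 above E4
  -> R1 @ bar 6 tick 0 v(1, 2): F4/C5 P5 -> G4/D5 P5 similar

(1, 0, R4, (0, 2))
(1, 0, R7, (1,))
(2, 0, R4, (0, 2))
(3, 0, R2, (0, 2))
(3, 0, R7, (2,))
(4, 0, R3, (1, 2))
(4, 0, R4, (0, 2))
(4, 1, R3, (1, 2))
(4, 2, R3, (1, 2))
(4, 3, R3, (1, 2))
(6, 0, R1, (1, 2))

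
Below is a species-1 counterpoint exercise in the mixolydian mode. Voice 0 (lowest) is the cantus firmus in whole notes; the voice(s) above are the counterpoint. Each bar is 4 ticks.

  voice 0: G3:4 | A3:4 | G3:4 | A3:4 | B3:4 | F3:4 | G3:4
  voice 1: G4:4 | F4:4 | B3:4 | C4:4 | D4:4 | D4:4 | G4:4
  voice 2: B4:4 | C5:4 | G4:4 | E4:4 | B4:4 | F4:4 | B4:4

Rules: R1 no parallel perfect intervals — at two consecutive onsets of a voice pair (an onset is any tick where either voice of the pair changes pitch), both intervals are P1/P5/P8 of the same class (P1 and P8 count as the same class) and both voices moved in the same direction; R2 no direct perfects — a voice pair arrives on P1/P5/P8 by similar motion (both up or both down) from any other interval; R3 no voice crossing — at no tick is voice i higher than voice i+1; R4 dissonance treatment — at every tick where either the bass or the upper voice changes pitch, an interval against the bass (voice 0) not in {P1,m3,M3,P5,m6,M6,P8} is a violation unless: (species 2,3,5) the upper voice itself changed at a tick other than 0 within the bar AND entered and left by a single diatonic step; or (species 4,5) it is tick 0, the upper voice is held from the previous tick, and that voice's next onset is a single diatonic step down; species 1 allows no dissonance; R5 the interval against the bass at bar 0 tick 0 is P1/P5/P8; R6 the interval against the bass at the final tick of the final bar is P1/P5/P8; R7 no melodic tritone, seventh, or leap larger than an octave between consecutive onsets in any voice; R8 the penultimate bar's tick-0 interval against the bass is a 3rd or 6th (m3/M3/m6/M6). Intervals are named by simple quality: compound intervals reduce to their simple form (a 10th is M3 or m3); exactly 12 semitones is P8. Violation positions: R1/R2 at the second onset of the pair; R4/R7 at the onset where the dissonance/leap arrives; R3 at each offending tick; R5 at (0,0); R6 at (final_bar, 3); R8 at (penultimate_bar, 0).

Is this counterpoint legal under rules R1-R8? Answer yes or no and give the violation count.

bar 0: v0=G3 v1=G4 v2=B4 (M3)
bar 1: v0=A3 v1=F4 v2=C5 (m3)
bar 2: v0=G3 v1=B3 v2=G4 (P8)
bar 3: v0=A3 v1=C4 v2=E4 (P5)
bar 4: v0=B3 v1=D4 v2=B4 (P8)
bar 5: v0=F3 v1=D4 v2=F4 (P8)
bar 6: v0=G3 v1=G4 v2=B4 (M3)
  R5 @ bar0.0: opens on M3
  R2 @ bar2.0: A3/C5 m3 -> G3/G4 P8 similar
  R7 @ bar2.0: F4->B3 leap 6st
  R2 @ bar4.0: A3/E4 P5 -> B3/B4 P8 similar
  R1 @ bar5.0: B3/B4 P8 -> F3/F4 P8 similar
  R7 @ bar5.0: B3->F3 leap 6st
  R7 @ bar5.0: B4->F4 leap 6st
  R8 @ bar5.0: penult P8 not 3rd/6th
  R2 @ bar6.0: F3/D4 M6 -> G3/G4 P8 similar
  R7 @ bar6.0: F4->B4 leap 6st
  R6 @ bar6.3: closes on M3

No (11 violations)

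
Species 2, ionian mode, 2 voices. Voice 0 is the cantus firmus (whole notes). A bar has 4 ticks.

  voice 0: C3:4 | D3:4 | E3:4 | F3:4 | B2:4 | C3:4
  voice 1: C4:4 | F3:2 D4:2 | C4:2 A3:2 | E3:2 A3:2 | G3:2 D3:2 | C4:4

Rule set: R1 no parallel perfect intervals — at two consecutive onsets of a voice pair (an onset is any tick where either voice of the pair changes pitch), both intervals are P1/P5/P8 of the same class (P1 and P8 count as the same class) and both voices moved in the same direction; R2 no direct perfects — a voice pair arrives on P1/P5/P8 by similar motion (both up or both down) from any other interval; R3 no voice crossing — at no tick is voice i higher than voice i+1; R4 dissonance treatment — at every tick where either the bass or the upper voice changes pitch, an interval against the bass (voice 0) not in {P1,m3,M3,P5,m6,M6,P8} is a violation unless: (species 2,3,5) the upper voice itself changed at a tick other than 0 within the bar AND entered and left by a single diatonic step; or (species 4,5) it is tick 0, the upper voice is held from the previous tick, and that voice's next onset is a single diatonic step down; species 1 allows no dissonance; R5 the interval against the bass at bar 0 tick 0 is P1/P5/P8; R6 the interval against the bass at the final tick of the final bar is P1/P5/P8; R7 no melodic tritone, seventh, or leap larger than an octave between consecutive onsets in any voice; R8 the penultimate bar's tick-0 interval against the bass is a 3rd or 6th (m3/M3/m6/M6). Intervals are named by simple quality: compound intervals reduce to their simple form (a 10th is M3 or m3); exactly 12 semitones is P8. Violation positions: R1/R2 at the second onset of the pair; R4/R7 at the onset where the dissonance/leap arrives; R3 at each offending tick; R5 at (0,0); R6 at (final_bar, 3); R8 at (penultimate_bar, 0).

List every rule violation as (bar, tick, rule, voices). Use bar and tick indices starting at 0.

bar 0: v0=C3 v1=C4 downbeat P8
bar 1: v0=D3 v1=F3 downbeat m3
bar 2: v0=E3 v1=C4 downbeat m6
bar 3: v0=F3 v1=E3 downbeat m2
bar 4: v0=B2 v1=G3 downbeat m6
bar 5: v0=C3 v1=C4 downbeat P8
  -> R4 @ bar 2 tick 2 v(0, 1): E3/A3 P4 untreated
  -> R3 @ bar 3 tick 0 v(0, 1): F3 above E3
  -> R4 @ bar 3 tick 0 v(0, 1): F3/E3 m2 untreated
  -> R3 @ bar 3 tick 1 v(0, 1): F3 above E3
  -> R7 @ bar 4 tick 0 v(0,): F3->B2 leap 6st
  -> R2 @ bar 5 tick 0 v(0, 1): B2/D3 m3 -> C3/C4 P8 similar
  -> R7 @ bar 5 tick 0 v(1,): D3->C4 leap 10st

(2, 2, R4, (0, 1))
(3, 0, R3, (0, 1))
(3, 0, R4, (0, 1))
(3, 1, R3, (0, 1))
(4, 0, R7, (0,))
(5, 0, R2, (0, 1))
(5, 0, R7, (1,))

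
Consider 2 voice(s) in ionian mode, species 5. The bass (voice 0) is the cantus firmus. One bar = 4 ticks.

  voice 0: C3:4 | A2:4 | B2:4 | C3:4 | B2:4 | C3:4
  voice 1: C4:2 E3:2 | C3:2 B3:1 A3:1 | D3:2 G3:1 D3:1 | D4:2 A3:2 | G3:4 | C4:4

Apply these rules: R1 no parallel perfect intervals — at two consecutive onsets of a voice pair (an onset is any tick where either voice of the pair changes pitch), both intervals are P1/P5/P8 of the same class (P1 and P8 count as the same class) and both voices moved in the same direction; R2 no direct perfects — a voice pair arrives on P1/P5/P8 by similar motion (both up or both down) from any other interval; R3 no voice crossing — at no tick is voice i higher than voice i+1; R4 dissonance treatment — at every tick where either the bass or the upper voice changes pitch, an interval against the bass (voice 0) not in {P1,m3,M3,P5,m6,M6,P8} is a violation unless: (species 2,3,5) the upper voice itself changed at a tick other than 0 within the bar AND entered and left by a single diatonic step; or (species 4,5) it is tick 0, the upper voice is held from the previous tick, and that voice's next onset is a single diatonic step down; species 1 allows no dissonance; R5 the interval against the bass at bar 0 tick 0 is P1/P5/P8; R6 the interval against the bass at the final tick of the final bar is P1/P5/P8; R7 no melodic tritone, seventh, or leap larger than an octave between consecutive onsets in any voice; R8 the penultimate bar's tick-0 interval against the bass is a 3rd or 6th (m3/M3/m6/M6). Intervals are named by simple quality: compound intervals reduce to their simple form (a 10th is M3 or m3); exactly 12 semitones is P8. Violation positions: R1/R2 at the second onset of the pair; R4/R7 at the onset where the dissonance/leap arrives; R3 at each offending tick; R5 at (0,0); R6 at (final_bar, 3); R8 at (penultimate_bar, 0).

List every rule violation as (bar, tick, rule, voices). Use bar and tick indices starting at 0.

(1, 2, R4, (0, 1))
(1, 2, R7, (1,))
(3, 0, R4, (0, 1))
(5, 0, R2, (0, 1))

bar 0: v0=C3 v1=C4 downbeat P8
bar 1: v0=A2 v1=C3 downbeat m3
bar 2: v0=B2 v1=D3 downbeat m3
bar 3: v0=C3 v1=D4 downbeat M2
bar 4: v0=B2 v1=G3 downbeat m6
bar 5: v0=C3 v1=C4 downbeat P8
  -> R4 @ bar 1 tick 2 v(0, 1): A2/B3 M2 untreated
  -> R7 @ bar 1 tick 2 v(1,): C3->B3 leap 11st
  -> R4 @ bar 3 tick 0 v(0, 1): C3/D4 M2 untreated
  -> R2 @ bar 5 tick 0 v(0, 1): B2/G3 m6 -> C3/C4 P8 similar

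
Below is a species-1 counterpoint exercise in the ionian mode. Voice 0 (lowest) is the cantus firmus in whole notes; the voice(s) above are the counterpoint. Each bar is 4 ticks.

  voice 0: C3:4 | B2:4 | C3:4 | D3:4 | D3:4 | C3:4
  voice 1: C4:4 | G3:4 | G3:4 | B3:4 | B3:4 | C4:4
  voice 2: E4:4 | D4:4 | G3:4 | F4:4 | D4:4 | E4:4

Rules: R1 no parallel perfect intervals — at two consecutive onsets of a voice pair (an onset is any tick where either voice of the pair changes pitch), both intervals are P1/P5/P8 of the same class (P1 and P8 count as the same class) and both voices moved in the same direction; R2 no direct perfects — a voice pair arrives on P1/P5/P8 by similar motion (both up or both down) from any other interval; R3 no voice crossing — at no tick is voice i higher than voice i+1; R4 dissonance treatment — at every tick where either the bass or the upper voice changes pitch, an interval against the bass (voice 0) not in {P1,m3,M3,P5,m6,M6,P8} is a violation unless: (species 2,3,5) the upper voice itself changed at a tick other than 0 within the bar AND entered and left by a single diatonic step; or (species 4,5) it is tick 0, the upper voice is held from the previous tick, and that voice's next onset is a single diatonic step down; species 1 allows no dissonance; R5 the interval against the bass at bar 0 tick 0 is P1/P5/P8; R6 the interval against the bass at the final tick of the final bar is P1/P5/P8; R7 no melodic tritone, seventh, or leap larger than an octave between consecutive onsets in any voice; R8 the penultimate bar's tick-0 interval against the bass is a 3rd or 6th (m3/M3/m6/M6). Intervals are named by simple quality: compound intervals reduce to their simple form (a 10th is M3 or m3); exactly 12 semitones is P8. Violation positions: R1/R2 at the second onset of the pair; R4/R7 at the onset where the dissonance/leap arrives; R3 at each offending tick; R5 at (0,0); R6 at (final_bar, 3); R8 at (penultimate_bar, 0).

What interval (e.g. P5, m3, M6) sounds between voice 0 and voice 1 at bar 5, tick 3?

P8

voice 0=C3 voice 1=C4 -> P8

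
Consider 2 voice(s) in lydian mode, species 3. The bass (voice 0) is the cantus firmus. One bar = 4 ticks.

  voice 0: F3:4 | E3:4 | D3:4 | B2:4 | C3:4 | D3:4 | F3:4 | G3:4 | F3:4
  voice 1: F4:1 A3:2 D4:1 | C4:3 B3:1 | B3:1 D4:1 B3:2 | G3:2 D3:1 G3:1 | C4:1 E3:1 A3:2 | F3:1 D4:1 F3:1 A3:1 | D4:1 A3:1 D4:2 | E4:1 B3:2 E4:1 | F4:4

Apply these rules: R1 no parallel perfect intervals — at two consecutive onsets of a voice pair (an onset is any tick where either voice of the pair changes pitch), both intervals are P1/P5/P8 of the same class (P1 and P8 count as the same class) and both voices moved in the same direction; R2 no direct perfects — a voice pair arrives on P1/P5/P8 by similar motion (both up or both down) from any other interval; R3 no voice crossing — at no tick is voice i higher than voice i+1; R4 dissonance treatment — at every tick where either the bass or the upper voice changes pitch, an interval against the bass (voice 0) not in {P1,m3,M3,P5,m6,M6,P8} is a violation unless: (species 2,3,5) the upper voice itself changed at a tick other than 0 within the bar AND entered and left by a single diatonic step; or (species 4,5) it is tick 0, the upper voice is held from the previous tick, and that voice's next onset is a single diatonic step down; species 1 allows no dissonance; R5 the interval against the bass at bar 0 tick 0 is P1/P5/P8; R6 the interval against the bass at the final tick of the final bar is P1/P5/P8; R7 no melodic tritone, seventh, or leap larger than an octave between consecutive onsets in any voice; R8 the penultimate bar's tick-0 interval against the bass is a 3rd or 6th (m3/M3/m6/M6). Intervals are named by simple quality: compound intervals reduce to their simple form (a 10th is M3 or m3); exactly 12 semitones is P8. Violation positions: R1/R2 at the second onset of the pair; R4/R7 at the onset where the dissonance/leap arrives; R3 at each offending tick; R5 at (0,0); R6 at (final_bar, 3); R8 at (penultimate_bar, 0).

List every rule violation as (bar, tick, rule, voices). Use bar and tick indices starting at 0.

(4, 0, R2, (0, 1))

bar 0: v0=F3 v1=F4 downbeat P8
bar 1: v0=E3 v1=C4 downbeat m6
bar 2: v0=D3 v1=B3 downbeat M6
bar 3: v0=B2 v1=G3 downbeat m6
bar 4: v0=C3 v1=C4 downbeat P8
bar 5: v0=D3 v1=F3 downbeat m3
bar 6: v0=F3 v1=D4 downbeat M6
bar 7: v0=G3 v1=E4 downbeat M6
bar 8: v0=F3 v1=F4 downbeat P8
  -> R2 @ bar 4 tick 0 v(0, 1): B2/G3 m6 -> C3/C4 P8 similar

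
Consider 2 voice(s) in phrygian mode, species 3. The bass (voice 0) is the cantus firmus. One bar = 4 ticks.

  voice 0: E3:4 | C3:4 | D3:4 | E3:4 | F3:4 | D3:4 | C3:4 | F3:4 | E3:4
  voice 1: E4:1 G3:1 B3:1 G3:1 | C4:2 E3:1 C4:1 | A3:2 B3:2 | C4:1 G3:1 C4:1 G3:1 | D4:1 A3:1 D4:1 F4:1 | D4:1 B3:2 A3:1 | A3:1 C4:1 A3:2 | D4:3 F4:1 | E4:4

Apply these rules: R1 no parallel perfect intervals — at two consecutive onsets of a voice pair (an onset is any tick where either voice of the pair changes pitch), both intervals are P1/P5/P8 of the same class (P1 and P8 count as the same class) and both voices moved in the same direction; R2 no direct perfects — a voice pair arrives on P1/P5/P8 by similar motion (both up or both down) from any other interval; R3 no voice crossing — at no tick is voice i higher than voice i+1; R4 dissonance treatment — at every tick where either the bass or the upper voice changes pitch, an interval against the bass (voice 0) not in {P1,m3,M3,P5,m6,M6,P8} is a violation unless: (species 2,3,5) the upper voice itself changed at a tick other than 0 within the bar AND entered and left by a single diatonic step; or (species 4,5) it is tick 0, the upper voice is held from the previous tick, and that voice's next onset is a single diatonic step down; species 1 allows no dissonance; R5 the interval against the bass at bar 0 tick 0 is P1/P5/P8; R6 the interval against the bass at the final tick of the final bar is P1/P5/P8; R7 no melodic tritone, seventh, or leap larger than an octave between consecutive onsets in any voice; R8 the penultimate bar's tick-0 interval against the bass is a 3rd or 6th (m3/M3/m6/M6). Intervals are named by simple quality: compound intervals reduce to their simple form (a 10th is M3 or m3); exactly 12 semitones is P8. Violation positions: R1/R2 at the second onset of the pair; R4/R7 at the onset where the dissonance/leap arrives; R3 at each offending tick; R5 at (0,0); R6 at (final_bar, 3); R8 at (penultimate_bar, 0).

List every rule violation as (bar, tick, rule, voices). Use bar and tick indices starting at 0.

bar 0: v0=E3 v1=E4 downbeat P8
bar 1: v0=C3 v1=C4 downbeat P8
bar 2: v0=D3 v1=A3 downbeat P5
bar 3: v0=E3 v1=C4 downbeat m6
bar 4: v0=F3 v1=D4 downbeat M6
bar 5: v0=D3 v1=D4 downbeat P8
bar 6: v0=C3 v1=A3 downbeat M6
bar 7: v0=F3 v1=D4 downbeat M6
bar 8: v0=E3 v1=E4 downbeat P8
  -> R1 @ bar 5 tick 0 v(0, 1): F3/F4 P8 -> D3/D4 P8 similar
  -> R1 @ bar 8 tick 0 v(0, 1): F3/F4 P8 -> E3/E4 P8 similar

(5, 0, R1, (0, 1))
(8, 0, R1, (0, 1))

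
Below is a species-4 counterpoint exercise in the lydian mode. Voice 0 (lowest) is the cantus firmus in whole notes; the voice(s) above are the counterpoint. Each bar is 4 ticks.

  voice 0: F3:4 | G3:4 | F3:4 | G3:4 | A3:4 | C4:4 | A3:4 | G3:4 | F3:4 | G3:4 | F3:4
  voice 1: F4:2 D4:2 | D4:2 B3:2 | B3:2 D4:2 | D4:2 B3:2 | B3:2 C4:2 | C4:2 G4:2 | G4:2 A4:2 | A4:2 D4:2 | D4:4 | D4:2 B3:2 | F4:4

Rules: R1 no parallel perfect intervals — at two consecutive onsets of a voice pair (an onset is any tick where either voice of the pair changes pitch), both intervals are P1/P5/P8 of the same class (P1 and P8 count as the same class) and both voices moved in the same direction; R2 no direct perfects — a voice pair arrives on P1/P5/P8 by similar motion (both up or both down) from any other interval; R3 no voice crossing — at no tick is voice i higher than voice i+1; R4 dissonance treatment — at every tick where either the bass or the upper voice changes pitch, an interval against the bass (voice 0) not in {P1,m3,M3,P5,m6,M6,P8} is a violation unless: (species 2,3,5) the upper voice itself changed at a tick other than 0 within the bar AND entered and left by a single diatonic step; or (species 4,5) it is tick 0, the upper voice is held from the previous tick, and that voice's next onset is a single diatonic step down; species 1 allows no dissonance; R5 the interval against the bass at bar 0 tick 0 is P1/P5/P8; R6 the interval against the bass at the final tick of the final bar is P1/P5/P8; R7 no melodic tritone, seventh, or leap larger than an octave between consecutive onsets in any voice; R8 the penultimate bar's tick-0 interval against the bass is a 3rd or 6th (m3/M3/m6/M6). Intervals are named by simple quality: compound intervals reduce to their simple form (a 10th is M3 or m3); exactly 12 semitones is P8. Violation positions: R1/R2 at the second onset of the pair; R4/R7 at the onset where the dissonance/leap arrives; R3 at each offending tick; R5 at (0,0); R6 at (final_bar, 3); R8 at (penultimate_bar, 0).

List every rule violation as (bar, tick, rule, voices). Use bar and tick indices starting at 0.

bar 0: v0=F3 v1=F4 downbeat P8
bar 1: v0=G3 v1=D4 downbeat P5
bar 2: v0=F3 v1=B3 downbeat TT
bar 3: v0=G3 v1=D4 downbeat P5
bar 4: v0=A3 v1=B3 downbeat M2
bar 5: v0=C4 v1=C4 downbeat P1
bar 6: v0=A3 v1=G4 downbeat m7
bar 7: v0=G3 v1=A4 downbeat M2
bar 8: v0=F3 v1=D4 downbeat M6
bar 9: v0=G3 v1=D4 downbeat P5
bar 10: v0=F3 v1=F4 downbeat P8
  -> R4 @ bar 2 tick 0 v(0, 1): F3/B3 TT untreated
  -> R4 @ bar 4 tick 0 v(0, 1): A3/B3 M2 untreated
  -> R4 @ bar 6 tick 0 v(0, 1): A3/G4 m7 untreated
  -> R4 @ bar 7 tick 0 v(0, 1): G3/A4 M2 untreated
  -> R8 @ bar 9 tick 0 v(0, 1): penult P5 not 3rd/6th
  -> R7 @ bar 10 tick 0 v(1,): B3->F4 leap 6st

(2, 0, R4, (0, 1))
(4, 0, R4, (0, 1))
(6, 0, R4, (0, 1))
(7, 0, R4, (0, 1))
(9, 0, R8, (0, 1))
(10, 0, R7, (1,))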